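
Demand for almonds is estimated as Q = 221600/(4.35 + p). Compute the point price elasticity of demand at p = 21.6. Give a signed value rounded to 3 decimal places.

-0.832

dQ/dp = −221600/(4.35 + p)² = -329.075. At p = 21.6, Q = 8539.5.
Ed = (dQ/dp)·(p/Q) = (-329.075) × (21.6/8539.5) = -0.83236…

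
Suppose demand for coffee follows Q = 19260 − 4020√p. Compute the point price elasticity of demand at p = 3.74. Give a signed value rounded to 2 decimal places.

-0.34

dQ/dp = −4020/(2√p) = -1039.35. At p = 3.74, Q = 11485.7.
Ed = (dQ/dp)·(p/Q) = (-1039.35) × (3.74/11485.7) = -0.3384…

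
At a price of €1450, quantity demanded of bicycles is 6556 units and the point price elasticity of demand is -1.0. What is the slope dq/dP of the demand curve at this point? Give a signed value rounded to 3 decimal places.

Ed = (dq/dP)·(P/q) ⇒ dq/dP = Ed·q/P = (-1.0)·6556/1450 = -4.52137…

-4.521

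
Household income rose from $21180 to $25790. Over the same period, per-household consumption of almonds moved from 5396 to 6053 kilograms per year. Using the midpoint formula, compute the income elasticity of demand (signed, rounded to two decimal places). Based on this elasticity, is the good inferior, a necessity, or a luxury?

%ΔQ = (6053 − 5396)/[( 5396 + 6053)/2] = 657/5724.5 = 0.114769…
%ΔIncome = (25790 − 21180)/[( 21180 + 25790)/2] = 4610/23485 = 0.196295…
E_income = (657/5724.5) / (4610/23485) = 0.5846…
0 < E_income < 1 ⇒ normal good, necessity.

0.58; necessity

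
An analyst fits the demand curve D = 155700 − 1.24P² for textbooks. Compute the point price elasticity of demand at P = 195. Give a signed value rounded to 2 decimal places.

dD/dP = −2·1.24·P = -483.6. At P = 195, D = 108549.
Ed = (dD/dP)·(P/D) = (-483.6) × (195/108549) = -0.8687…

-0.87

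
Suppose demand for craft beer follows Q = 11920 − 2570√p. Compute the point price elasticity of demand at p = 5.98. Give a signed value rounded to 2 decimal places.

-0.56

dQ/dp = −2570/(2√p) = -525.476. At p = 5.98, Q = 5635.31.
Ed = (dQ/dp)·(p/Q) = (-525.476) × (5.98/5635.31) = -0.5576…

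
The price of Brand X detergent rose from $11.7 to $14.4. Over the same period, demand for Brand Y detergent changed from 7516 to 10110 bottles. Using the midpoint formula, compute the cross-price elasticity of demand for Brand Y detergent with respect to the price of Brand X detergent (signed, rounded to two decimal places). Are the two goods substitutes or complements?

%ΔQ_{Brand Y detergent} = (10110 − 7516)/avg = 2594/8813 = 0.294337…
%ΔP_{Brand X detergent} = (14.4 − 11.7)/avg = 2.7/13.05 = 0.206896…
E_cross = (2594/8813) / (2.7/13.05) = 1.4226…
E_cross > 0 ⇒ the goods are substitutes.

1.42; substitutes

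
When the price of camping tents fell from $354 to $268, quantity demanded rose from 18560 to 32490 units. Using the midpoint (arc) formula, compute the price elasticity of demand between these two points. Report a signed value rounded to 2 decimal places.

-1.97

%ΔQ = (32490 − 18560) / [(18560 + 32490)/2] = 13930/25525 = 0.545739…
%ΔP = (268 − 354) / [(354 + 268)/2] = -86/311 = -0.276527…
Arc Ed = %ΔQ / %ΔP = (13930/25525) / (-86/311) = -1.9735…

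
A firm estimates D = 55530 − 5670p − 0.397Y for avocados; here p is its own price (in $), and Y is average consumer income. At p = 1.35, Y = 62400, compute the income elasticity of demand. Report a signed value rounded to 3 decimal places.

At the given values, D = 55530 − 5670(1.35) − 0.397(62400) = 23102.7.
∂D/∂Y = -0.397.
E = (-0.397) × (62400/23102.7) = -1.07229…

-1.072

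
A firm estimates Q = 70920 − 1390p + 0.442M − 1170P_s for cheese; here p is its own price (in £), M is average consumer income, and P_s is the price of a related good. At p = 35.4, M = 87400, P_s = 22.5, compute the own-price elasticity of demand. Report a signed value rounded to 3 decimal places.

-1.446

At the given values, Q = 70920 − 1390(35.4) + 0.442(87400) − 1170(22.5) = 34019.8.
∂Q/∂p = −1390.
E = (-1390) × (35.4/34019.8) = -1.44639…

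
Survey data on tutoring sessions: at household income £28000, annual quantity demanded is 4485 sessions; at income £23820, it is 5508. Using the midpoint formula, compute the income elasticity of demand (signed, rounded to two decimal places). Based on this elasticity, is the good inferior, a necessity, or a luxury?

%ΔQ = (5508 − 4485)/[( 4485 + 5508)/2] = 1023/4996.5 = 0.204743…
%ΔIncome = (23820 − 28000)/[( 28000 + 23820)/2] = -4180/25910 = -0.161327…
E_income = (1023/4996.5) / (-4180/25910) = -1.2691…
E_income < 0 ⇒ inferior good.

-1.27; inferior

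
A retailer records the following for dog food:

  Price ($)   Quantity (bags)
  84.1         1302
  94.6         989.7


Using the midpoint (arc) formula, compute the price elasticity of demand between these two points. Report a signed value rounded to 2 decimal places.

-2.32

%ΔQ = (989.7 − 1302) / [(1302 + 989.7)/2] = -312.3/1145.85 = -0.272548…
%ΔP = (94.6 − 84.1) / [(84.1 + 94.6)/2] = 10.5/89.35 = 0.117515…
Arc Ed = %ΔQ / %ΔP = (-312.3/1145.85) / (10.5/89.35) = -2.3192…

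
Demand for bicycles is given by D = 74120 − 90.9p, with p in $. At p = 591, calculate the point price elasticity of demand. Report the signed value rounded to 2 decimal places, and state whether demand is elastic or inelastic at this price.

dD/dp = −90.9. At p = 591, D = 74120 − 90.9(591) = 20398.1.
Ed = (dD/dp)·(p/D) = −90.9 × (591/20398.1) = -2.6336…
|Ed| = 2.63 > 1, so demand is elastic.

-2.63; elastic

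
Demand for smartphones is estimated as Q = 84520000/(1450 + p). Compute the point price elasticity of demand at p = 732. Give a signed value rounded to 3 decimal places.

-0.335

dQ/dp = −84520000/(1450 + p)² = -17.7521. At p = 732, Q = 38735.1.
Ed = (dQ/dp)·(p/Q) = (-17.7521) × (732/38735.1) = -0.33547…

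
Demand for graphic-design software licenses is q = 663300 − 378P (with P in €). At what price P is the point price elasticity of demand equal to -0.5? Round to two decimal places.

Ed = −378P/(663300 − 378P). Set this equal to -0.5:
378P = 0.5·(663300 − 378P) ⇒ 378P(1 + 0.5) = 0.5·663300
P = 0.5·663300 / (378·1.5) = 584.9206…

584.92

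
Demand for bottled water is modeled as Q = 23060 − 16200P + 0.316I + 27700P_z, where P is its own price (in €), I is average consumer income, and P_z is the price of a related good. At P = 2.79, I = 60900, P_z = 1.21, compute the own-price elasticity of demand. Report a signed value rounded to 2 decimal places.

At the given values, Q = 23060 − 16200(2.79) + 0.316(60900) + 27700(1.21) = 30623.4.
∂Q/∂P = −16200.
E = (-16200) × (2.79/30623.4) = -1.4759…

-1.48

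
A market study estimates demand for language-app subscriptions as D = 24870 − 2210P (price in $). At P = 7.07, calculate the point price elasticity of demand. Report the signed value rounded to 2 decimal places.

-1.69

dD/dP = −2210. At P = 7.07, D = 24870 − 2210(7.07) = 9245.3.
Ed = (dD/dP)·(P/D) = −2210 × (7.07/9245.3) = -1.6900…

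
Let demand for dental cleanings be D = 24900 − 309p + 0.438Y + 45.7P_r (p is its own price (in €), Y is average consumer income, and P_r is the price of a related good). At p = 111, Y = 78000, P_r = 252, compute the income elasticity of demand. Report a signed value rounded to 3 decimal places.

0.942

At the given values, D = 24900 − 309(111) + 0.438(78000) + 45.7(252) = 36281.4.
∂D/∂Y = 0.438.
E = (0.438) × (78000/36281.4) = 0.94163…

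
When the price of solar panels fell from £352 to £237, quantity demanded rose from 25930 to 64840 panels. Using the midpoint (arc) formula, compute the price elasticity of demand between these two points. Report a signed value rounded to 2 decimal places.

%ΔQ = (64840 − 25930) / [(25930 + 64840)/2] = 38910/45385 = 0.857331…
%ΔP = (237 − 352) / [(352 + 237)/2] = -115/294.5 = -0.390492…
Arc Ed = %ΔQ / %ΔP = (38910/45385) / (-115/294.5) = -2.1955…

-2.20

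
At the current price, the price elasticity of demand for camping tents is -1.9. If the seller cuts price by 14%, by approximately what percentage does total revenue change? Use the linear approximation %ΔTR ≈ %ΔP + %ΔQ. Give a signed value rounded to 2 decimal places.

+12.60%

%ΔQ ≈ Ed × %ΔP = (-1.9) × (-14%) = +26.6000%
%ΔTR ≈ %ΔP + %ΔQ = (-14%) + (+26.6000%) = +12.6000%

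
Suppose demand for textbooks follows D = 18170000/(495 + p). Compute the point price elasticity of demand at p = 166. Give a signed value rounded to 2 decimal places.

-0.25

dD/dp = −18170000/(495 + p)² = -41.5865. At p = 166, D = 27488.7.
Ed = (dD/dp)·(p/D) = (-41.5865) × (166/27488.7) = -0.2511…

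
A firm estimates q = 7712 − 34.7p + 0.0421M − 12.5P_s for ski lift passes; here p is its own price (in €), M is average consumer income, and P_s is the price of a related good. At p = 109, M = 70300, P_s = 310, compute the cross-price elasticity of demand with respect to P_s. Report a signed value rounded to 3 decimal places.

-1.286

At the given values, q = 7712 − 34.7(109) + 0.0421(70300) − 12.5(310) = 3014.33.
∂q/∂P_s = -12.5.
E = (-12.5) × (310/3014.33) = -1.28552…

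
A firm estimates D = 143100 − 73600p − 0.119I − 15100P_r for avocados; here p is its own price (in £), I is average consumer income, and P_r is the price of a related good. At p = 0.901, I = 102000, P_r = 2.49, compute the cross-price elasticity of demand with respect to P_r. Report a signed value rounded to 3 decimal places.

-1.390

At the given values, D = 143100 − 73600(0.901) − 0.119(102000) − 15100(2.49) = 27049.4.
∂D/∂P_r = -15100.
E = (-15100) × (2.49/27049.4) = -1.39001…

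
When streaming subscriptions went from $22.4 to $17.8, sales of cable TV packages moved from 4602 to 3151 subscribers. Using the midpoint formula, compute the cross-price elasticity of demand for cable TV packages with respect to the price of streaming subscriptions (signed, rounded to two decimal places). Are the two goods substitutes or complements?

%ΔQ_{cable TV packages} = (3151 − 4602)/avg = -1451/3876.5 = -0.374306…
%ΔP_{streaming subscriptions} = (17.8 − 22.4)/avg = -4.6/20.1 = -0.228855…
E_cross = (-1451/3876.5) / (-4.6/20.1) = 1.6355…
E_cross > 0 ⇒ the goods are substitutes.

1.64; substitutes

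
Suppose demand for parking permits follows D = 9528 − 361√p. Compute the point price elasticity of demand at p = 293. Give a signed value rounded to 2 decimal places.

-0.92

dD/dp = −361/(2√p) = -10.5449. At p = 293, D = 3348.68.
Ed = (dD/dp)·(p/D) = (-10.5449) × (293/3348.68) = -0.9226…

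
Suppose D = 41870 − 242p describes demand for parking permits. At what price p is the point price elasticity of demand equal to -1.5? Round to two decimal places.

Ed = −242p/(41870 − 242p). Set this equal to -1.5:
242p = 1.5·(41870 − 242p) ⇒ 242p(1 + 1.5) = 1.5·41870
p = 1.5·41870 / (242·2.5) = 103.8099…

103.81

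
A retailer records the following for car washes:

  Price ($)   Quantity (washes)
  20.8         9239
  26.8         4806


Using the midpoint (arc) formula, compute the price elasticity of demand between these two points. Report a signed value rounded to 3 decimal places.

%ΔQ = (4806 − 9239) / [(9239 + 4806)/2] = -4433/7022.5 = -0.631256…
%ΔP = (26.8 − 20.8) / [(20.8 + 26.8)/2] = 6/23.8 = 0.252100…
Arc Ed = %ΔQ / %ΔP = (-4433/7022.5) / (6/23.8) = -2.50398…

-2.504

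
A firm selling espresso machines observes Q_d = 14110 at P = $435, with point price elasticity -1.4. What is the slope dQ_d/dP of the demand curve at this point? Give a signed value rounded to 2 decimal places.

-45.41

Ed = (dQ_d/dP)·(P/Q_d) ⇒ dQ_d/dP = Ed·Q_d/P = (-1.4)·14110/435 = -45.4114…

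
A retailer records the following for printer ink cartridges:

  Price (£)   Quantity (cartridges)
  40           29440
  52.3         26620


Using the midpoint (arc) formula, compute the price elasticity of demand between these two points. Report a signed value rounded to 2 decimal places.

%ΔQ = (26620 − 29440) / [(29440 + 26620)/2] = -2820/28030 = -0.100606…
%ΔP = (52.3 − 40) / [(40 + 52.3)/2] = 12.3/46.15 = 0.266522…
Arc Ed = %ΔQ / %ΔP = (-2820/28030) / (12.3/46.15) = -0.3774…

-0.38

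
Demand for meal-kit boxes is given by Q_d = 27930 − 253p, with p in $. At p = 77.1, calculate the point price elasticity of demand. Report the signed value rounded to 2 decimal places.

-2.32

dQ_d/dp = −253. At p = 77.1, Q_d = 27930 − 253(77.1) = 8423.7.
Ed = (dQ_d/dp)·(p/Q_d) = −253 × (77.1/8423.7) = -2.3156…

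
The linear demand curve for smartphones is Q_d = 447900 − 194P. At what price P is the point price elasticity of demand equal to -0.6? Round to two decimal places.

Ed = −194P/(447900 − 194P). Set this equal to -0.6:
194P = 0.6·(447900 − 194P) ⇒ 194P(1 + 0.6) = 0.6·447900
P = 0.6·447900 / (194·1.6) = 865.7860…

865.79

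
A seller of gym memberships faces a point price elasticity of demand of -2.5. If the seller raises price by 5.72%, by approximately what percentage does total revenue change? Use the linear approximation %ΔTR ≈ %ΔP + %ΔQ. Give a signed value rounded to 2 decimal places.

-8.58%

%ΔQ ≈ Ed × %ΔP = (-2.5) × (+5.72%) = -14.3000%
%ΔTR ≈ %ΔP + %ΔQ = (+5.72%) + (-14.3000%) = -8.5800%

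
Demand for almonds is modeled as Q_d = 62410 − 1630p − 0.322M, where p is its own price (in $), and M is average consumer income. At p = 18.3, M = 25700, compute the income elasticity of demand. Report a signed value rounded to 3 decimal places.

At the given values, Q_d = 62410 − 1630(18.3) − 0.322(25700) = 24305.6.
∂Q_d/∂M = -0.322.
E = (-0.322) × (25700/24305.6) = -0.34047…

-0.340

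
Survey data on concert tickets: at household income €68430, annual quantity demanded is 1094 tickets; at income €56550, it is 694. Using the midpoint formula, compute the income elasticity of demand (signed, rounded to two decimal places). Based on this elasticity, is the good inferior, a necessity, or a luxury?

2.35; luxury

%ΔQ = (694 − 1094)/[( 1094 + 694)/2] = -400/894 = -0.447427…
%ΔIncome = (56550 − 68430)/[( 68430 + 56550)/2] = -11880/62490 = -0.190110…
E_income = (-400/894) / (-11880/62490) = 2.3535…
E_income > 1 ⇒ normal good, luxury.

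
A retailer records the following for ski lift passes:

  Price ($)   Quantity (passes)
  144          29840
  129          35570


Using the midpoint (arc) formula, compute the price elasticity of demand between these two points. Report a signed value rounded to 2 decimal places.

-1.59

%ΔQ = (35570 − 29840) / [(29840 + 35570)/2] = 5730/32705 = 0.175202…
%ΔP = (129 − 144) / [(144 + 129)/2] = -15/136.5 = -0.109890…
Arc Ed = %ΔQ / %ΔP = (5730/32705) / (-15/136.5) = -1.5943…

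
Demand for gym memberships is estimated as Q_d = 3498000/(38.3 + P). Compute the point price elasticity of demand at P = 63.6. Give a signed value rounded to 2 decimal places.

-0.62

dQ_d/dP = −3498000/(38.3 + P)² = -336.877. At P = 63.6, Q_d = 34327.8.
Ed = (dQ_d/dP)·(P/Q_d) = (-336.877) × (63.6/34327.8) = -0.6241…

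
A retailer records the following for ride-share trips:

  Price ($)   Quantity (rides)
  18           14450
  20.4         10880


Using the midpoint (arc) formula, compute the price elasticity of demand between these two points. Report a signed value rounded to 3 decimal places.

-2.255

%ΔQ = (10880 − 14450) / [(14450 + 10880)/2] = -3570/12665 = -0.281879…
%ΔP = (20.4 − 18) / [(18 + 20.4)/2] = 2.4/19.2 = 0.125
Arc Ed = %ΔQ / %ΔP = (-3570/12665) / (2.4/19.2) = -2.25503…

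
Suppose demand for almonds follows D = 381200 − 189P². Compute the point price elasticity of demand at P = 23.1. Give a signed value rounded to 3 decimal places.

dD/dP = −2·189·P = -8731.8. At P = 23.1, D = 280347.71.
Ed = (dD/dP)·(P/D) = (-8731.8) × (23.1/280347.71) = -0.71948…

-0.719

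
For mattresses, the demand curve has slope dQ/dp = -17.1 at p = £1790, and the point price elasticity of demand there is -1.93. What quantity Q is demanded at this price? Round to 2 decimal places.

15859.59

Ed = (dQ/dp)·(p/Q) ⇒ Q = (dQ/dp)·p/Ed = (-17.1)·1790/(-1.93) = 15859.5854…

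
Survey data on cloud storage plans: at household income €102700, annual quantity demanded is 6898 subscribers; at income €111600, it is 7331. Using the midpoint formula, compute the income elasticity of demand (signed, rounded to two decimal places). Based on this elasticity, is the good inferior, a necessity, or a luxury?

0.73; necessity

%ΔQ = (7331 − 6898)/[( 6898 + 7331)/2] = 433/7114.5 = 0.060861…
%ΔIncome = (111600 − 102700)/[( 102700 + 111600)/2] = 8900/107150 = 0.083061…
E_income = (433/7114.5) / (8900/107150) = 0.7327…
0 < E_income < 1 ⇒ normal good, necessity.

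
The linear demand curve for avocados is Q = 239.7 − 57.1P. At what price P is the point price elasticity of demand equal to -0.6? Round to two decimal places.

Ed = −57.1P/(239.7 − 57.1P). Set this equal to -0.6:
57.1P = 0.6·(239.7 − 57.1P) ⇒ 57.1P(1 + 0.6) = 0.6·239.7
P = 0.6·239.7 / (57.1·1.6) = 1.5742…

1.57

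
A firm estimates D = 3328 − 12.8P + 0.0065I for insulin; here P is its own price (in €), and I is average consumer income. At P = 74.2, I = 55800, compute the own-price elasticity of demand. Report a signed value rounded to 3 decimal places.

At the given values, D = 3328 − 12.8(74.2) + 0.0065(55800) = 2740.94.
∂D/∂P = −12.8.
E = (-12.8) × (74.2/2740.94) = -0.34650…

-0.347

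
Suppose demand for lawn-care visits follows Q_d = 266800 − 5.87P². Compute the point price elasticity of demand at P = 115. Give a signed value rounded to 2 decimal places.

dQ_d/dP = −2·5.87·P = -1350.1. At P = 115, Q_d = 189169.25.
Ed = (dQ_d/dP)·(P/Q_d) = (-1350.1) × (115/189169.25) = -0.8207…

-0.82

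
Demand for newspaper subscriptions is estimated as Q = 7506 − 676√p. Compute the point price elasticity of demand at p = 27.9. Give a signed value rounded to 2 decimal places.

dQ/dp = −676/(2√p) = -63.9904. At p = 27.9, Q = 3935.34.
Ed = (dQ/dp)·(p/Q) = (-63.9904) × (27.9/3935.34) = -0.4536…

-0.45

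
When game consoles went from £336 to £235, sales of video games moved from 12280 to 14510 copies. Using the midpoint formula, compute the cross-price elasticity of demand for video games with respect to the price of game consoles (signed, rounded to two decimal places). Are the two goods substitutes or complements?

%ΔQ_{video games} = (14510 − 12280)/avg = 2230/13395 = 0.166480…
%ΔP_{game consoles} = (235 − 336)/avg = -101/285.5 = -0.353765…
E_cross = (2230/13395) / (-101/285.5) = -0.4705…
E_cross < 0 ⇒ the goods are complements.

-0.47; complements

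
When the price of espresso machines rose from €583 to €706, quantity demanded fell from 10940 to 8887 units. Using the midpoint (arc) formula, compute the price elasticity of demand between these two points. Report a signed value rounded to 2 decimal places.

%ΔQ = (8887 − 10940) / [(10940 + 8887)/2] = -2053/9913.5 = -0.207091…
%ΔP = (706 − 583) / [(583 + 706)/2] = 123/644.5 = 0.190845…
Arc Ed = %ΔQ / %ΔP = (-2053/9913.5) / (123/644.5) = -1.0851…

-1.09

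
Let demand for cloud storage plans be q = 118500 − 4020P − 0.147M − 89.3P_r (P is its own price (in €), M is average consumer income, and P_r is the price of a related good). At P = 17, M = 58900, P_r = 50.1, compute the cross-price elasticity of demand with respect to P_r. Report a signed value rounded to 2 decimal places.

At the given values, q = 118500 − 4020(17) − 0.147(58900) − 89.3(50.1) = 37027.77.
∂q/∂P_r = -89.3.
E = (-89.3) × (50.1/37027.77) = -0.1208…

-0.12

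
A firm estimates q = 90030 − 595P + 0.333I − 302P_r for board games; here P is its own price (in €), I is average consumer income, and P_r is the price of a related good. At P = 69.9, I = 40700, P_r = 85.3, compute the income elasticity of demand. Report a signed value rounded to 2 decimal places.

0.37

At the given values, q = 90030 − 595(69.9) + 0.333(40700) − 302(85.3) = 36232.
∂q/∂I = 0.333.
E = (0.333) × (40700/36232) = 0.3740…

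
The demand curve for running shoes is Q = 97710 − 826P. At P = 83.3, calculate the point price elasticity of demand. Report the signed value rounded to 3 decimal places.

-2.380

dQ/dP = −826. At P = 83.3, Q = 97710 − 826(83.3) = 28904.2.
Ed = (dQ/dP)·(P/Q) = −826 × (83.3/28904.2) = -2.38047…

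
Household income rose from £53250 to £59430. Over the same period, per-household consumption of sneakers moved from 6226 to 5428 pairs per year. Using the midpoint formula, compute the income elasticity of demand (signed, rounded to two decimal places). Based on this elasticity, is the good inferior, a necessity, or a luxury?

%ΔQ = (5428 − 6226)/[( 6226 + 5428)/2] = -798/5827 = -0.136948…
%ΔIncome = (59430 − 53250)/[( 53250 + 59430)/2] = 6180/56340 = 0.109691…
E_income = (-798/5827) / (6180/56340) = -1.2484…
E_income < 0 ⇒ inferior good.

-1.25; inferior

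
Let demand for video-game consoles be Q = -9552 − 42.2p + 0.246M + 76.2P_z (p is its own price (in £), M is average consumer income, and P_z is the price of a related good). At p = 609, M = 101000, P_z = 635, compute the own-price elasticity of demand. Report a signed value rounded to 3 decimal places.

-0.677

At the given values, Q = -9552 − 42.2(609) + 0.246(101000) + 76.2(635) = 37981.2.
∂Q/∂p = −42.2.
E = (-42.2) × (609/37981.2) = -0.67664…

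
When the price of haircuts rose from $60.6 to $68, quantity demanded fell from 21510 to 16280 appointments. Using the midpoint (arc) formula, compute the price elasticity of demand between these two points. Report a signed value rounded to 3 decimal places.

%ΔQ = (16280 − 21510) / [(21510 + 16280)/2] = -5230/18895 = -0.276792…
%ΔP = (68 − 60.6) / [(60.6 + 68)/2] = 7.4/64.3 = 0.115085…
Arc Ed = %ΔQ / %ΔP = (-5230/18895) / (7.4/64.3) = -2.40510…

-2.405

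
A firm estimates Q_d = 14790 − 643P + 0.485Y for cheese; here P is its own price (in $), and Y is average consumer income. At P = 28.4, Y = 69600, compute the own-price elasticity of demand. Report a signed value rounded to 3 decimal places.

At the given values, Q_d = 14790 − 643(28.4) + 0.485(69600) = 30284.8.
∂Q_d/∂P = −643.
E = (-643) × (28.4/30284.8) = -0.60298…

-0.603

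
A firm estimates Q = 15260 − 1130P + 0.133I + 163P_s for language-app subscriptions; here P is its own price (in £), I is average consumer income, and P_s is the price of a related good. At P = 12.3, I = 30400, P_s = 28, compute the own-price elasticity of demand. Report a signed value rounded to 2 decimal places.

At the given values, Q = 15260 − 1130(12.3) + 0.133(30400) + 163(28) = 9968.2.
∂Q/∂P = −1130.
E = (-1130) × (12.3/9968.2) = -1.3943…

-1.39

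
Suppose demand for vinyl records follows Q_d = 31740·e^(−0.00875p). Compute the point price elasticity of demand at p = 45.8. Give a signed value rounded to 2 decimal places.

-0.40

dQ_d/dp = −0.00875·Q_d = -186.025. At p = 45.8, Q_d = 21260.
Ed = (dQ_d/dp)·(p/Q_d) = (-186.025) × (45.8/21260) = -0.4007…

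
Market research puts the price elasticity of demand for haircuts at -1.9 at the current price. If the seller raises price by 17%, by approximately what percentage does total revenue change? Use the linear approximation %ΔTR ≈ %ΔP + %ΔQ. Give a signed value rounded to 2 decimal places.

%ΔQ ≈ Ed × %ΔP = (-1.9) × (+17%) = -32.3000%
%ΔTR ≈ %ΔP + %ΔQ = (+17%) + (-32.3000%) = -15.3000%

-15.30%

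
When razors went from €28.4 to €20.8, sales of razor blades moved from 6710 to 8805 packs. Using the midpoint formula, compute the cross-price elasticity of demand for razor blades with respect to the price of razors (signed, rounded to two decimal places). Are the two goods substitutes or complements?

-0.87; complements

%ΔQ_{razor blades} = (8805 − 6710)/avg = 2095/7757.5 = 0.270061…
%ΔP_{razors} = (20.8 − 28.4)/avg = -7.6/24.6 = -0.308943…
E_cross = (2095/7757.5) / (-7.6/24.6) = -0.8741…
E_cross < 0 ⇒ the goods are complements.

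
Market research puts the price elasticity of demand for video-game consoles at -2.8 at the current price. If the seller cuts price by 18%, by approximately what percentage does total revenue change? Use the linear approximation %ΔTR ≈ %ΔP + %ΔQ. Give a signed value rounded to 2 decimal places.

%ΔQ ≈ Ed × %ΔP = (-2.8) × (-18%) = +50.4000%
%ΔTR ≈ %ΔP + %ΔQ = (-18%) + (+50.4000%) = +32.4000%

+32.40%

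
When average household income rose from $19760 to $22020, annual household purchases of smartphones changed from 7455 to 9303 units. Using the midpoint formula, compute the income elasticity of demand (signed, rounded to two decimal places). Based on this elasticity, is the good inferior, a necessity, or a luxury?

%ΔQ = (9303 − 7455)/[( 7455 + 9303)/2] = 1848/8379 = 0.220551…
%ΔIncome = (22020 − 19760)/[( 19760 + 22020)/2] = 2260/20890 = 0.108185…
E_income = (1848/8379) / (2260/20890) = 2.0386…
E_income > 1 ⇒ normal good, luxury.

2.04; luxury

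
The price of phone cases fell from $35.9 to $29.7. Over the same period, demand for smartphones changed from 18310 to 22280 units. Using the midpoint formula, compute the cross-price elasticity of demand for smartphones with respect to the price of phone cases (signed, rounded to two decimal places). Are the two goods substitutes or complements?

-1.03; complements

%ΔQ_{smartphones} = (22280 − 18310)/avg = 3970/20295 = 0.195614…
%ΔP_{phone cases} = (29.7 − 35.9)/avg = -6.2/32.8 = -0.189024…
E_cross = (3970/20295) / (-6.2/32.8) = -1.0348…
E_cross < 0 ⇒ the goods are complements.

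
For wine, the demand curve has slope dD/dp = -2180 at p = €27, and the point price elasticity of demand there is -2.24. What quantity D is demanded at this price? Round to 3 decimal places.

Ed = (dD/dp)·(p/D) ⇒ D = (dD/dp)·p/Ed = (-2180)·27/(-2.24) = 26276.78571…

26276.786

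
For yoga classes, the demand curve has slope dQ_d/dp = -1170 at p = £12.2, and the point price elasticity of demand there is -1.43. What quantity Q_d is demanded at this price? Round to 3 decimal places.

Ed = (dQ_d/dp)·(p/Q_d) ⇒ Q_d = (dQ_d/dp)·p/Ed = (-1170)·12.2/(-1.43) = 9981.81818…

9981.818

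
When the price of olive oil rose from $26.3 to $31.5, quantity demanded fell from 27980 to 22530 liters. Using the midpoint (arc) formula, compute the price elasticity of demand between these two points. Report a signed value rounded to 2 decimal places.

-1.20

%ΔQ = (22530 − 27980) / [(27980 + 22530)/2] = -5450/25255 = -0.215798…
%ΔP = (31.5 − 26.3) / [(26.3 + 31.5)/2] = 5.2/28.9 = 0.179930…
Arc Ed = %ΔQ / %ΔP = (-5450/25255) / (5.2/28.9) = -1.1993…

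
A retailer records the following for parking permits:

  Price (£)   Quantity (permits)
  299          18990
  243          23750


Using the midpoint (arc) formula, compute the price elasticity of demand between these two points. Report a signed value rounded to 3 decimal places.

-1.078

%ΔQ = (23750 − 18990) / [(18990 + 23750)/2] = 4760/21370 = 0.222742…
%ΔP = (243 − 299) / [(299 + 243)/2] = -56/271 = -0.206642…
Arc Ed = %ΔQ / %ΔP = (4760/21370) / (-56/271) = -1.07791…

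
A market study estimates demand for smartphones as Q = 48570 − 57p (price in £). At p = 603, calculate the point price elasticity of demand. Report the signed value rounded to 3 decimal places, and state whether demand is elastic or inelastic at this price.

-2.421; elastic

dQ/dp = −57. At p = 603, Q = 48570 − 57(603) = 14199.
Ed = (dQ/dp)·(p/Q) = −57 × (603/14199) = -2.42066…
|Ed| = 2.421 > 1, so demand is elastic.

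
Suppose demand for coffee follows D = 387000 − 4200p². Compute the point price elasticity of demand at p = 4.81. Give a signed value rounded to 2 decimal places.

-0.67

dD/dp = −2·4200·p = -40404. At p = 4.81, D = 289828.38.
Ed = (dD/dp)·(p/D) = (-40404) × (4.81/289828.38) = -0.6705…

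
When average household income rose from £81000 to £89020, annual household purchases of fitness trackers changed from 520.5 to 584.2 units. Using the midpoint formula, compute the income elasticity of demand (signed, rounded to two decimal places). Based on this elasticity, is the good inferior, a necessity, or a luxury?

%ΔQ = (584.2 − 520.5)/[( 520.5 + 584.2)/2] = 63.7/552.35 = 0.115325…
%ΔIncome = (89020 − 81000)/[( 81000 + 89020)/2] = 8020/85010 = 0.094341…
E_income = (63.7/552.35) / (8020/85010) = 1.2224…
E_income > 1 ⇒ normal good, luxury.

1.22; luxury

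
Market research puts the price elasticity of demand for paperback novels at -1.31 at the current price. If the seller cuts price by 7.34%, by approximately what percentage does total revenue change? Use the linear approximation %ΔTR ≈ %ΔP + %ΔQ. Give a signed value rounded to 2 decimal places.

%ΔQ ≈ Ed × %ΔP = (-1.31) × (-7.34%) = +9.6154%
%ΔTR ≈ %ΔP + %ΔQ = (-7.34%) + (+9.6154%) = +2.2754%

+2.28%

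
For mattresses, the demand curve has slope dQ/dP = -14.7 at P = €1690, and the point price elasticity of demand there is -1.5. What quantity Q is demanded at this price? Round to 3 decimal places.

16562.000

Ed = (dQ/dP)·(P/Q) ⇒ Q = (dQ/dP)·P/Ed = (-14.7)·1690/(-1.5) = 16562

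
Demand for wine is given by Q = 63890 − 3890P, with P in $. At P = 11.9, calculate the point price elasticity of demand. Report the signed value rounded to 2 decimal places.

dQ/dP = −3890. At P = 11.9, Q = 63890 − 3890(11.9) = 17599.
Ed = (dQ/dP)·(P/Q) = −3890 × (11.9/17599) = -2.6303…

-2.63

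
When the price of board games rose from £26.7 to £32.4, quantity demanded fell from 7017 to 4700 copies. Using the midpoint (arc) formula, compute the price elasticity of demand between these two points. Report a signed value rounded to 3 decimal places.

-2.050

%ΔQ = (4700 − 7017) / [(7017 + 4700)/2] = -2317/5858.5 = -0.395493…
%ΔP = (32.4 − 26.7) / [(26.7 + 32.4)/2] = 5.7/29.55 = 0.192893…
Arc Ed = %ΔQ / %ΔP = (-2317/5858.5) / (5.7/29.55) = -2.05032…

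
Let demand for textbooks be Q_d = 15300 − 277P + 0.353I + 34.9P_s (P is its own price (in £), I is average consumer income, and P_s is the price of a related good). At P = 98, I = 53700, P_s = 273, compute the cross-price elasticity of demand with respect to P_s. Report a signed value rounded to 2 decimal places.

0.57

At the given values, Q_d = 15300 − 277(98) + 0.353(53700) + 34.9(273) = 16637.8.
∂Q_d/∂P_s = 34.9.
E = (34.9) × (273/16637.8) = 0.5726…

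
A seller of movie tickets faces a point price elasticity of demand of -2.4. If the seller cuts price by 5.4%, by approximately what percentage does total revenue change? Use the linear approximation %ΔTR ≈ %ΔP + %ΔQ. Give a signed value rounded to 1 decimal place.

+7.6%

%ΔQ ≈ Ed × %ΔP = (-2.4) × (-5.4%) = +12.9600%
%ΔTR ≈ %ΔP + %ΔQ = (-5.4%) + (+12.9600%) = +7.5600%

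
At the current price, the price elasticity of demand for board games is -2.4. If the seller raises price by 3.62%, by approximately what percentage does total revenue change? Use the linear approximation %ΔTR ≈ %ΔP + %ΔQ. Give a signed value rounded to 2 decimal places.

-5.07%

%ΔQ ≈ Ed × %ΔP = (-2.4) × (+3.62%) = -8.6880%
%ΔTR ≈ %ΔP + %ΔQ = (+3.62%) + (-8.6880%) = -5.0680%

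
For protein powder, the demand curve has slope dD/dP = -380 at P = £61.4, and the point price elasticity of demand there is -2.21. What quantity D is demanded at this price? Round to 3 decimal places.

Ed = (dD/dP)·(P/D) ⇒ D = (dD/dP)·P/Ed = (-380)·61.4/(-2.21) = 10557.46606…

10557.466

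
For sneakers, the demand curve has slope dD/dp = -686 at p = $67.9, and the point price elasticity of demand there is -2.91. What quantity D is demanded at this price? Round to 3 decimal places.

Ed = (dD/dp)·(p/D) ⇒ D = (dD/dp)·p/Ed = (-686)·67.9/(-2.91) = 16006.66666…

16006.667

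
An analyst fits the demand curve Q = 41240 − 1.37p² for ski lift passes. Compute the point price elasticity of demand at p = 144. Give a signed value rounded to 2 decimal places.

dQ/dp = −2·1.37·p = -394.56. At p = 144, Q = 12831.68.
Ed = (dQ/dp)·(p/Q) = (-394.56) × (144/12831.68) = -4.4278…

-4.43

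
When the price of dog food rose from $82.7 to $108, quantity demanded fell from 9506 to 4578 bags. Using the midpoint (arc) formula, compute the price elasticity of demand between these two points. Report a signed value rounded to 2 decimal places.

%ΔQ = (4578 − 9506) / [(9506 + 4578)/2] = -4928/7042 = -0.699801…
%ΔP = (108 − 82.7) / [(82.7 + 108)/2] = 25.3/95.35 = 0.265338…
Arc Ed = %ΔQ / %ΔP = (-4928/7042) / (25.3/95.35) = -2.6373…

-2.64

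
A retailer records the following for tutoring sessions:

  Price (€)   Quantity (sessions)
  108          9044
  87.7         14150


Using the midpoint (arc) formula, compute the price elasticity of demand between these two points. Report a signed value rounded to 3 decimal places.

%ΔQ = (14150 − 9044) / [(9044 + 14150)/2] = 5106/11597 = 0.440286…
%ΔP = (87.7 − 108) / [(108 + 87.7)/2] = -20.3/97.85 = -0.207460…
Arc Ed = %ΔQ / %ΔP = (5106/11597) / (-20.3/97.85) = -2.12226…

-2.122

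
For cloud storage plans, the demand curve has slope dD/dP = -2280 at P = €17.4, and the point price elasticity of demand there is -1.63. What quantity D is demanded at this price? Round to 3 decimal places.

Ed = (dD/dP)·(P/D) ⇒ D = (dD/dP)·P/Ed = (-2280)·17.4/(-1.63) = 24338.65030…

24338.650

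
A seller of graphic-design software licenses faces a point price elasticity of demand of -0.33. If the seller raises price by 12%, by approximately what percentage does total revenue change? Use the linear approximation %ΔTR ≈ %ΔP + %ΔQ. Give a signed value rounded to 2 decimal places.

+8.04%

%ΔQ ≈ Ed × %ΔP = (-0.33) × (+12%) = -3.9600%
%ΔTR ≈ %ΔP + %ΔQ = (+12%) + (-3.9600%) = +8.0400%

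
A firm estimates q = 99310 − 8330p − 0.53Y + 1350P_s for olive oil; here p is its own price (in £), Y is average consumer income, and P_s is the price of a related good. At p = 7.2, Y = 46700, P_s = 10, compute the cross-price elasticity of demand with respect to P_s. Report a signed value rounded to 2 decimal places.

0.48

At the given values, q = 99310 − 8330(7.2) − 0.53(46700) + 1350(10) = 28083.
∂q/∂P_s = 1350.
E = (1350) × (10/28083) = 0.4807…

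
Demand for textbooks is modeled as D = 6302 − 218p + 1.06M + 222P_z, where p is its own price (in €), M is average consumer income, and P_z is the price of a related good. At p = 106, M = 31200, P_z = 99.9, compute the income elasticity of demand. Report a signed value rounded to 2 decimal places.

At the given values, D = 6302 − 218(106) + 1.06(31200) + 222(99.9) = 38443.8.
∂D/∂M = 1.06.
E = (1.06) × (31200/38443.8) = 0.8602…

0.86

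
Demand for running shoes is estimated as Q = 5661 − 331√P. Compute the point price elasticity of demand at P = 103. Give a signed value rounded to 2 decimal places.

dQ/dP = −331/(2√P) = -16.3072. At P = 103, Q = 2301.72.
Ed = (dQ/dP)·(P/Q) = (-16.3072) × (103/2301.72) = -0.7297…

-0.73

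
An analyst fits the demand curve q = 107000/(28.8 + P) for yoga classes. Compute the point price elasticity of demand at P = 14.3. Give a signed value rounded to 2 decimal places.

dq/dP = −107000/(28.8 + P)² = -57.6009. At P = 14.3, q = 2482.6.
Ed = (dq/dP)·(P/q) = (-57.6009) × (14.3/2482.6) = -0.3317…

-0.33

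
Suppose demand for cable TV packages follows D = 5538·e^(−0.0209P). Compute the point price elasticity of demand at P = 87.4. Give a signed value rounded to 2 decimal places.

dD/dP = −0.0209·D = -18.6291. At P = 87.4, D = 891.342.
Ed = (dD/dP)·(P/D) = (-18.6291) × (87.4/891.342) = -1.8266…

-1.83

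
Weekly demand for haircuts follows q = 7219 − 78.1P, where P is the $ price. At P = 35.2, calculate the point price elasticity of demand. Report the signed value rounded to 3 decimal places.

dq/dP = −78.1. At P = 35.2, q = 7219 − 78.1(35.2) = 4469.88.
Ed = (dq/dP)·(P/q) = −78.1 × (35.2/4469.88) = -0.61503…

-0.615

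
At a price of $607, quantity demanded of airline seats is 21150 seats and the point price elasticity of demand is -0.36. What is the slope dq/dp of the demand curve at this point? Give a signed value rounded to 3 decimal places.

Ed = (dq/dp)·(p/q) ⇒ dq/dp = Ed·q/p = (-0.36)·21150/607 = -12.54365…

-12.544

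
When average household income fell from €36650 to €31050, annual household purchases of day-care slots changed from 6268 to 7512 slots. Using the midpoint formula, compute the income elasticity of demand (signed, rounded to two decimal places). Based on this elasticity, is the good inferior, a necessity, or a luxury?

%ΔQ = (7512 − 6268)/[( 6268 + 7512)/2] = 1244/6890 = 0.180551…
%ΔIncome = (31050 − 36650)/[( 36650 + 31050)/2] = -5600/33850 = -0.165435…
E_income = (1244/6890) / (-5600/33850) = -1.0913…
E_income < 0 ⇒ inferior good.

-1.09; inferior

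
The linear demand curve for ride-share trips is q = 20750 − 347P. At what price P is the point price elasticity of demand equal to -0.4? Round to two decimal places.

Ed = −347P/(20750 − 347P). Set this equal to -0.4:
347P = 0.4·(20750 − 347P) ⇒ 347P(1 + 0.4) = 0.4·20750
P = 0.4·20750 / (347·1.4) = 17.0852…

17.09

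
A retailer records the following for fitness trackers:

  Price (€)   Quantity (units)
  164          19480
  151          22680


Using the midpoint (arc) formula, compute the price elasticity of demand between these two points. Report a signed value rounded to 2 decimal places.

%ΔQ = (22680 − 19480) / [(19480 + 22680)/2] = 3200/21080 = 0.151802…
%ΔP = (151 − 164) / [(164 + 151)/2] = -13/157.5 = -0.082539…
Arc Ed = %ΔQ / %ΔP = (3200/21080) / (-13/157.5) = -1.8391…

-1.84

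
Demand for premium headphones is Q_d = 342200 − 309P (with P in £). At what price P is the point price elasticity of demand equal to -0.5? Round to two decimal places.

Ed = −309P/(342200 − 309P). Set this equal to -0.5:
309P = 0.5·(342200 − 309P) ⇒ 309P(1 + 0.5) = 0.5·342200
P = 0.5·342200 / (309·1.5) = 369.1477…

369.15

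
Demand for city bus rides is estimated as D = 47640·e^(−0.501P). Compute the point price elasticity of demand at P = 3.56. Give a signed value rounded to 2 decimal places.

-1.78

dD/dP = −0.501·D = -4010.69. At P = 3.56, D = 8005.37.
Ed = (dD/dP)·(P/D) = (-4010.69) × (3.56/8005.37) = -1.7835…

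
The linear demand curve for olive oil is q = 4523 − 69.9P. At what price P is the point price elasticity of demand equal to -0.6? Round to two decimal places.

24.27

Ed = −69.9P/(4523 − 69.9P). Set this equal to -0.6:
69.9P = 0.6·(4523 − 69.9P) ⇒ 69.9P(1 + 0.6) = 0.6·4523
P = 0.6·4523 / (69.9·1.6) = 24.2650…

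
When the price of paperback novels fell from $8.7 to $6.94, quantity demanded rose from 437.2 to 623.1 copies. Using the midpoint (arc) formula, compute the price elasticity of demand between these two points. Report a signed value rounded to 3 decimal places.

%ΔQ = (623.1 − 437.2) / [(437.2 + 623.1)/2] = 185.9/530.15 = 0.350655…
%ΔP = (6.94 − 8.7) / [(8.7 + 6.94)/2] = -1.76/7.82 = -0.225063…
Arc Ed = %ΔQ / %ΔP = (185.9/530.15) / (-1.76/7.82) = -1.55802…

-1.558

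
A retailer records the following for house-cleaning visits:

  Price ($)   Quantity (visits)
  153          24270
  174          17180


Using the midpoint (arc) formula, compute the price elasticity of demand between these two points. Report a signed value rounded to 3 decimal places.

%ΔQ = (17180 − 24270) / [(24270 + 17180)/2] = -7090/20725 = -0.342098…
%ΔP = (174 − 153) / [(153 + 174)/2] = 21/163.5 = 0.128440…
Arc Ed = %ΔQ / %ΔP = (-7090/20725) / (21/163.5) = -2.66348…

-2.663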